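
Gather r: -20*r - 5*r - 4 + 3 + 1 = -25*r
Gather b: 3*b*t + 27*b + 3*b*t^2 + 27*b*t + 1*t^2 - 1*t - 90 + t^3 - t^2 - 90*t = b*(3*t^2 + 30*t + 27) + t^3 - 91*t - 90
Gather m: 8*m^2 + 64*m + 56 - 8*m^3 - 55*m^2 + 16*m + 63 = -8*m^3 - 47*m^2 + 80*m + 119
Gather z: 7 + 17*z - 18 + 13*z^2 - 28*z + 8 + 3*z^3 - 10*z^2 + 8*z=3*z^3 + 3*z^2 - 3*z - 3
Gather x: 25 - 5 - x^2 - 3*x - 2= -x^2 - 3*x + 18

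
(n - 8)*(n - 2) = n^2 - 10*n + 16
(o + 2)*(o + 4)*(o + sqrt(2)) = o^3 + sqrt(2)*o^2 + 6*o^2 + 8*o + 6*sqrt(2)*o + 8*sqrt(2)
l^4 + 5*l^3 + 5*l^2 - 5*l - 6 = (l - 1)*(l + 1)*(l + 2)*(l + 3)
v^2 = v^2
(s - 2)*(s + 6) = s^2 + 4*s - 12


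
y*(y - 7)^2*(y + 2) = y^4 - 12*y^3 + 21*y^2 + 98*y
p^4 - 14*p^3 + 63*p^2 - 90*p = p*(p - 6)*(p - 5)*(p - 3)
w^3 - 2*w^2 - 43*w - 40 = (w - 8)*(w + 1)*(w + 5)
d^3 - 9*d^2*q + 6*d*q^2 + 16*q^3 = (d - 8*q)*(d - 2*q)*(d + q)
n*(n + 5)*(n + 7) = n^3 + 12*n^2 + 35*n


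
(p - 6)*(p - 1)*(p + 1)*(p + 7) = p^4 + p^3 - 43*p^2 - p + 42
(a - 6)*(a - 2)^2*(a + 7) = a^4 - 3*a^3 - 42*a^2 + 172*a - 168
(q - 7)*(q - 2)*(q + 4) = q^3 - 5*q^2 - 22*q + 56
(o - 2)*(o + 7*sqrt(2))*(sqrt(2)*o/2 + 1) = sqrt(2)*o^3/2 - sqrt(2)*o^2 + 8*o^2 - 16*o + 7*sqrt(2)*o - 14*sqrt(2)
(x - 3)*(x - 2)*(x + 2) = x^3 - 3*x^2 - 4*x + 12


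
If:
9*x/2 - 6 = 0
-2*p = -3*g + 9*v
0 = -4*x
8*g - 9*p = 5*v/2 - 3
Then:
No Solution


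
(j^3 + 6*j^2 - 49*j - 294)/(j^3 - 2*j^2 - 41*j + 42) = (j + 7)/(j - 1)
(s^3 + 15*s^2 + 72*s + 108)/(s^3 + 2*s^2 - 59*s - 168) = (s^2 + 12*s + 36)/(s^2 - s - 56)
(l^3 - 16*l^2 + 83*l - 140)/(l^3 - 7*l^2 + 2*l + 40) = (l - 7)/(l + 2)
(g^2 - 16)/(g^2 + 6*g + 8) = (g - 4)/(g + 2)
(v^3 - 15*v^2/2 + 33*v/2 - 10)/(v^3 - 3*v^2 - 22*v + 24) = (v^2 - 13*v/2 + 10)/(v^2 - 2*v - 24)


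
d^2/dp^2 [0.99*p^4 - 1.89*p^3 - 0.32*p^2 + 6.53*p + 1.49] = 11.88*p^2 - 11.34*p - 0.64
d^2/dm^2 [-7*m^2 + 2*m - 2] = -14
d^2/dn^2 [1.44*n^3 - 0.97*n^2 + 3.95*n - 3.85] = 8.64*n - 1.94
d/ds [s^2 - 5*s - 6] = 2*s - 5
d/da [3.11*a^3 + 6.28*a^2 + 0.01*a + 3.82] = 9.33*a^2 + 12.56*a + 0.01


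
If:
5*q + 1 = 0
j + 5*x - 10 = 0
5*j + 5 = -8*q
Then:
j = -17/25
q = -1/5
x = 267/125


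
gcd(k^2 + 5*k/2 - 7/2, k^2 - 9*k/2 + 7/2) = k - 1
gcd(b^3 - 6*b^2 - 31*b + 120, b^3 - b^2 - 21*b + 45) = b^2 + 2*b - 15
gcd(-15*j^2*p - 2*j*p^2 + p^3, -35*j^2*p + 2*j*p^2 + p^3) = -5*j*p + p^2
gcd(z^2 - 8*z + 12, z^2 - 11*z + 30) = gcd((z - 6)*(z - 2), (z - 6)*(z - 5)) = z - 6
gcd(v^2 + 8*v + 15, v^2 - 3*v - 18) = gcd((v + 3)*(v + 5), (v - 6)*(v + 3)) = v + 3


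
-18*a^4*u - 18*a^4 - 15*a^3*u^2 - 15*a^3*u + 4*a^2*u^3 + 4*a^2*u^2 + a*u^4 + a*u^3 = (-3*a + u)*(a + u)*(6*a + u)*(a*u + a)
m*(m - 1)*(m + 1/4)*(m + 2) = m^4 + 5*m^3/4 - 7*m^2/4 - m/2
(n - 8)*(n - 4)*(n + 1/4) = n^3 - 47*n^2/4 + 29*n + 8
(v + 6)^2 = v^2 + 12*v + 36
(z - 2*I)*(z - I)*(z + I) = z^3 - 2*I*z^2 + z - 2*I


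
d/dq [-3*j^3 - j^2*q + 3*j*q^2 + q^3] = -j^2 + 6*j*q + 3*q^2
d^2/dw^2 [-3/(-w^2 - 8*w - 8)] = 6*(-w^2 - 8*w + 4*(w + 4)^2 - 8)/(w^2 + 8*w + 8)^3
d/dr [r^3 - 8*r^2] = r*(3*r - 16)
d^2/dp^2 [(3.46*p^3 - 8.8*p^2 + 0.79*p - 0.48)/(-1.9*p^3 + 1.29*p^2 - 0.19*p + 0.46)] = (46.5750800000001*p^6 - 9.61703999999986*p^5 - 22.93794*p^4 + 94.964498*p^3 - 31.970328*p^2 + 0.231132000000001*p + 3.05106)/(6.859*p^9 - 13.9707*p^8 + 11.54307*p^7 - 9.922629*p^6 + 7.919067*p^5 - 3.432525*p^4 + 1.889455*p^3 - 0.86871*p^2 + 0.120612*p - 0.097336)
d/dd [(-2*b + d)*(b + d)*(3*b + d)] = -5*b^2 + 4*b*d + 3*d^2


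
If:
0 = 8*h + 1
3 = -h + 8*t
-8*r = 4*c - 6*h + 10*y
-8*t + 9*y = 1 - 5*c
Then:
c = 31/40 - 9*y/5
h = -1/8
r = -7*y/20 - 77/160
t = 23/64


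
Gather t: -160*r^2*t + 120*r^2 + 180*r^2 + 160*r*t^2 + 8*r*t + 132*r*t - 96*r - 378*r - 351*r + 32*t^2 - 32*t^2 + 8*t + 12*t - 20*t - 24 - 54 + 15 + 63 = 300*r^2 + 160*r*t^2 - 825*r + t*(-160*r^2 + 140*r)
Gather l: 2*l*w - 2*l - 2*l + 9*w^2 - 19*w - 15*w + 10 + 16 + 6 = l*(2*w - 4) + 9*w^2 - 34*w + 32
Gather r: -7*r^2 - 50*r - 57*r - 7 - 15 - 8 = -7*r^2 - 107*r - 30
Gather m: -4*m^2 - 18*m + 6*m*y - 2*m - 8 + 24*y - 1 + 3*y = -4*m^2 + m*(6*y - 20) + 27*y - 9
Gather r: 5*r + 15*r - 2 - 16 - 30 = 20*r - 48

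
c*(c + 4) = c^2 + 4*c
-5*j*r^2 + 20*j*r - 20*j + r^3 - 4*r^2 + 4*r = (-5*j + r)*(r - 2)^2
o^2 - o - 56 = (o - 8)*(o + 7)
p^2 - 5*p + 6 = (p - 3)*(p - 2)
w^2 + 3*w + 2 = (w + 1)*(w + 2)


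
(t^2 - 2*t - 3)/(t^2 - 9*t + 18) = (t + 1)/(t - 6)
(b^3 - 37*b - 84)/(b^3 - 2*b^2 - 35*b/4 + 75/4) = 4*(b^2 - 3*b - 28)/(4*b^2 - 20*b + 25)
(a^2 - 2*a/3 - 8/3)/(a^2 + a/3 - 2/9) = 3*(3*a^2 - 2*a - 8)/(9*a^2 + 3*a - 2)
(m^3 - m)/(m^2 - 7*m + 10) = (m^3 - m)/(m^2 - 7*m + 10)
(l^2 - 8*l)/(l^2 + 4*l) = (l - 8)/(l + 4)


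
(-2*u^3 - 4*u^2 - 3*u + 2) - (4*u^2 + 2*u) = -2*u^3 - 8*u^2 - 5*u + 2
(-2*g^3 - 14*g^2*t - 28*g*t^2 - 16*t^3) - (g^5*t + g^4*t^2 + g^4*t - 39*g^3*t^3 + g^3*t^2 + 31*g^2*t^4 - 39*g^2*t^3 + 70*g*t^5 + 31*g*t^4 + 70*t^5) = -g^5*t - g^4*t^2 - g^4*t + 39*g^3*t^3 - g^3*t^2 - 2*g^3 - 31*g^2*t^4 + 39*g^2*t^3 - 14*g^2*t - 70*g*t^5 - 31*g*t^4 - 28*g*t^2 - 70*t^5 - 16*t^3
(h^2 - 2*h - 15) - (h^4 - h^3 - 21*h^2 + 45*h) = -h^4 + h^3 + 22*h^2 - 47*h - 15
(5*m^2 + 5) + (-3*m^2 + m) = 2*m^2 + m + 5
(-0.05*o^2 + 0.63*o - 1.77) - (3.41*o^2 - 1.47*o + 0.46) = -3.46*o^2 + 2.1*o - 2.23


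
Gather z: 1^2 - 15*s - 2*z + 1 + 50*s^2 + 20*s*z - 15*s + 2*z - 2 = 50*s^2 + 20*s*z - 30*s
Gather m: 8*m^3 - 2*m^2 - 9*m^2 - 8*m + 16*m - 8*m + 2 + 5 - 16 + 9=8*m^3 - 11*m^2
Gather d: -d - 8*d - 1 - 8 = -9*d - 9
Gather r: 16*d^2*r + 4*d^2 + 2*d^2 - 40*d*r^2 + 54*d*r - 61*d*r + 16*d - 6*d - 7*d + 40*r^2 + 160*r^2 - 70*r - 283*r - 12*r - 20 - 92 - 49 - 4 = 6*d^2 + 3*d + r^2*(200 - 40*d) + r*(16*d^2 - 7*d - 365) - 165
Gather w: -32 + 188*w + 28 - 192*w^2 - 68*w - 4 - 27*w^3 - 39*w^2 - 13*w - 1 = -27*w^3 - 231*w^2 + 107*w - 9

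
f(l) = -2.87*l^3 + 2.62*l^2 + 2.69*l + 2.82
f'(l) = -8.61*l^2 + 5.24*l + 2.69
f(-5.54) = 556.32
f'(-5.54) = -290.59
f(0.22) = 3.51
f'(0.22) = 3.43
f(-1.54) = 15.37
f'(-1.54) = -25.80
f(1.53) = 2.79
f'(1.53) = -9.45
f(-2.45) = 54.16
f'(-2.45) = -61.83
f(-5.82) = 641.69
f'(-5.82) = -319.45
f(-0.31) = 2.32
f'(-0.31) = 0.24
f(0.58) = 4.70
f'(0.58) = 2.83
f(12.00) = -4546.98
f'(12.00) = -1174.27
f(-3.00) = 95.82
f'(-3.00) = -90.52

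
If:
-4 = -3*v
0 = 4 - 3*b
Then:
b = 4/3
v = 4/3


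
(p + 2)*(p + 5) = p^2 + 7*p + 10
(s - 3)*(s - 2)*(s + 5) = s^3 - 19*s + 30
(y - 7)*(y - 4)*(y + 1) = y^3 - 10*y^2 + 17*y + 28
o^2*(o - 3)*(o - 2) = o^4 - 5*o^3 + 6*o^2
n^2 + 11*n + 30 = (n + 5)*(n + 6)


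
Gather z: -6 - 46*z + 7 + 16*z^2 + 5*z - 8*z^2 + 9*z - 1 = 8*z^2 - 32*z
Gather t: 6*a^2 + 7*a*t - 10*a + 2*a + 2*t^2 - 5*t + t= 6*a^2 - 8*a + 2*t^2 + t*(7*a - 4)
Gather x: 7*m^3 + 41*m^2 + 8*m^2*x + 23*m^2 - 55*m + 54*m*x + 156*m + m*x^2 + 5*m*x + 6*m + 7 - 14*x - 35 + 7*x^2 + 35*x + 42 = 7*m^3 + 64*m^2 + 107*m + x^2*(m + 7) + x*(8*m^2 + 59*m + 21) + 14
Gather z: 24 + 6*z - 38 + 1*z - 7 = 7*z - 21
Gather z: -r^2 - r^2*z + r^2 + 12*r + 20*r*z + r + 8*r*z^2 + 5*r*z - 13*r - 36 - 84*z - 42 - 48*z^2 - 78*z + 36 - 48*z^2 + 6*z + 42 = z^2*(8*r - 96) + z*(-r^2 + 25*r - 156)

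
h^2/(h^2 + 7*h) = h/(h + 7)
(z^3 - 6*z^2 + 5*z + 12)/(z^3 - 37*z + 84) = (z + 1)/(z + 7)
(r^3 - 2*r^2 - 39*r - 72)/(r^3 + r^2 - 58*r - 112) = (r^2 + 6*r + 9)/(r^2 + 9*r + 14)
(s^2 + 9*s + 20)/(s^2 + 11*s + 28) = (s + 5)/(s + 7)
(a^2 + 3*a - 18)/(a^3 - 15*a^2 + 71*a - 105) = (a + 6)/(a^2 - 12*a + 35)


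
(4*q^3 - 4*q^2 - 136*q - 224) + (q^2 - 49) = 4*q^3 - 3*q^2 - 136*q - 273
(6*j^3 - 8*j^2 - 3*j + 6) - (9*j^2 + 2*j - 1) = 6*j^3 - 17*j^2 - 5*j + 7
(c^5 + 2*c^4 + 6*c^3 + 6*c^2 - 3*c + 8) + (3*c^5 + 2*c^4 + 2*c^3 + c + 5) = 4*c^5 + 4*c^4 + 8*c^3 + 6*c^2 - 2*c + 13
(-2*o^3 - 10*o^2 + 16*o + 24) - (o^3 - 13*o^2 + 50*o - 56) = -3*o^3 + 3*o^2 - 34*o + 80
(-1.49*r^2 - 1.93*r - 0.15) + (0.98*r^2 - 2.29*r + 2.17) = -0.51*r^2 - 4.22*r + 2.02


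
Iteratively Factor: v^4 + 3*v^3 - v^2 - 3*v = (v)*(v^3 + 3*v^2 - v - 3) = v*(v - 1)*(v^2 + 4*v + 3) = v*(v - 1)*(v + 1)*(v + 3)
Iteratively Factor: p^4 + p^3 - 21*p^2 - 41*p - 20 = (p + 1)*(p^3 - 21*p - 20) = (p - 5)*(p + 1)*(p^2 + 5*p + 4) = (p - 5)*(p + 1)*(p + 4)*(p + 1)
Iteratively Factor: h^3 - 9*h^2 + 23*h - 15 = (h - 1)*(h^2 - 8*h + 15) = (h - 5)*(h - 1)*(h - 3)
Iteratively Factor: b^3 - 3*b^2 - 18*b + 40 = (b - 5)*(b^2 + 2*b - 8) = (b - 5)*(b + 4)*(b - 2)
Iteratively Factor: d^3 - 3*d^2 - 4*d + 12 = (d - 3)*(d^2 - 4) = (d - 3)*(d + 2)*(d - 2)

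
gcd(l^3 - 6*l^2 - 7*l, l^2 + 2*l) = l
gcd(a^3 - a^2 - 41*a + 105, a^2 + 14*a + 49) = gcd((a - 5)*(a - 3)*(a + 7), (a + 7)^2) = a + 7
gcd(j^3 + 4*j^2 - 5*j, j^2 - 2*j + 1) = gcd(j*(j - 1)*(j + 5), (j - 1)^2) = j - 1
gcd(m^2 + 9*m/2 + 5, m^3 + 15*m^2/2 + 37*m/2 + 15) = m^2 + 9*m/2 + 5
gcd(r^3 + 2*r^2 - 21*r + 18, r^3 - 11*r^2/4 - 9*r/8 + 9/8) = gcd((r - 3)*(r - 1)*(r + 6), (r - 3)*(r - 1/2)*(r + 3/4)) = r - 3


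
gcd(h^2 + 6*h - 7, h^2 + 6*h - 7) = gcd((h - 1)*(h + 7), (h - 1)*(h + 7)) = h^2 + 6*h - 7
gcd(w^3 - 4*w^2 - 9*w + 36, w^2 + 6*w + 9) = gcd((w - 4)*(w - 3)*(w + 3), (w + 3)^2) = w + 3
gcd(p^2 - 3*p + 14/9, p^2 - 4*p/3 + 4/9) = p - 2/3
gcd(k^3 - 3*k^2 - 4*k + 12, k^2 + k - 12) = k - 3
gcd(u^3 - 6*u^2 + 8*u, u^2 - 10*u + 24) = u - 4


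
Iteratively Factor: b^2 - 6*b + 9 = (b - 3)*(b - 3)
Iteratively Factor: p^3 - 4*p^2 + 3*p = (p)*(p^2 - 4*p + 3) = p*(p - 3)*(p - 1)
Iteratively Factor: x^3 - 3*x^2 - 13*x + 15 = (x - 1)*(x^2 - 2*x - 15) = (x - 1)*(x + 3)*(x - 5)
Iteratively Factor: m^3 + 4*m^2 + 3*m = (m + 3)*(m^2 + m) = m*(m + 3)*(m + 1)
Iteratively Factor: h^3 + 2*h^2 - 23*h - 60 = (h - 5)*(h^2 + 7*h + 12) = (h - 5)*(h + 3)*(h + 4)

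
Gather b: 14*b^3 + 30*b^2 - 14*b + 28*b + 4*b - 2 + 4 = 14*b^3 + 30*b^2 + 18*b + 2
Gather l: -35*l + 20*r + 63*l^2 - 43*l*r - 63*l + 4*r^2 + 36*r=63*l^2 + l*(-43*r - 98) + 4*r^2 + 56*r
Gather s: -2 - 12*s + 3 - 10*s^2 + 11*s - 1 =-10*s^2 - s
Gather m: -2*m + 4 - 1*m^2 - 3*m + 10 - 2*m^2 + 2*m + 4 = -3*m^2 - 3*m + 18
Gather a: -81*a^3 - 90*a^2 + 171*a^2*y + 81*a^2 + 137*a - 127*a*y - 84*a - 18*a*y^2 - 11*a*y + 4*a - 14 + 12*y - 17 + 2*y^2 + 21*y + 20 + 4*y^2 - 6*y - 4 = -81*a^3 + a^2*(171*y - 9) + a*(-18*y^2 - 138*y + 57) + 6*y^2 + 27*y - 15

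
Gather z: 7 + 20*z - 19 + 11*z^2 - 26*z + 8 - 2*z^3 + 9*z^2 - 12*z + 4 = -2*z^3 + 20*z^2 - 18*z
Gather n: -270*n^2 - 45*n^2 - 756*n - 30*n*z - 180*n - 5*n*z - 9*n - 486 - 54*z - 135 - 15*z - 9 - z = -315*n^2 + n*(-35*z - 945) - 70*z - 630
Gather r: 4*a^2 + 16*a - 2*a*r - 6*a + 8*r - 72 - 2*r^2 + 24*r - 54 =4*a^2 + 10*a - 2*r^2 + r*(32 - 2*a) - 126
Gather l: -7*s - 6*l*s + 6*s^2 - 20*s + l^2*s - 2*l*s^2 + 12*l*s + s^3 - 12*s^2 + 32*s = l^2*s + l*(-2*s^2 + 6*s) + s^3 - 6*s^2 + 5*s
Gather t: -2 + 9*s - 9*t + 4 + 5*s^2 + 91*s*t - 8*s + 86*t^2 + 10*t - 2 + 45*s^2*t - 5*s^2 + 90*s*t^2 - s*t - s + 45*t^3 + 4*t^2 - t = 45*t^3 + t^2*(90*s + 90) + t*(45*s^2 + 90*s)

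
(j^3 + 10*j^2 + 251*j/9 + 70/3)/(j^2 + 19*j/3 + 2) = (9*j^2 + 36*j + 35)/(3*(3*j + 1))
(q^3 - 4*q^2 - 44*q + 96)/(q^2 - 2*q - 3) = (-q^3 + 4*q^2 + 44*q - 96)/(-q^2 + 2*q + 3)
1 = 1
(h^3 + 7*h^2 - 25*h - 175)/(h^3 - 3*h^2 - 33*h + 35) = (h^2 + 2*h - 35)/(h^2 - 8*h + 7)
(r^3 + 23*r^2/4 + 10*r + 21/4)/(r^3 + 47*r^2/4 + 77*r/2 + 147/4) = (r + 1)/(r + 7)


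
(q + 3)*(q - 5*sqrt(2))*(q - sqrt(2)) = q^3 - 6*sqrt(2)*q^2 + 3*q^2 - 18*sqrt(2)*q + 10*q + 30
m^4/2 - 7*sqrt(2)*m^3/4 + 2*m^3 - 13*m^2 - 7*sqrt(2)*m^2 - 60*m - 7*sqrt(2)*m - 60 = (m/2 + 1)*(m + 2)*(m - 6*sqrt(2))*(m + 5*sqrt(2)/2)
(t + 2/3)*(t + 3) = t^2 + 11*t/3 + 2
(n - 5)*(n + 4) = n^2 - n - 20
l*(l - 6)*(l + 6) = l^3 - 36*l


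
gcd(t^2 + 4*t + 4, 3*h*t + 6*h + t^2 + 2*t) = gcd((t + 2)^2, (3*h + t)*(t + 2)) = t + 2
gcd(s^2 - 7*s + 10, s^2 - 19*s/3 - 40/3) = 1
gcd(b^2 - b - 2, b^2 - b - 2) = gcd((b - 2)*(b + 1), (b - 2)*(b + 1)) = b^2 - b - 2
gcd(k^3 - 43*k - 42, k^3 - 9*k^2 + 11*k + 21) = k^2 - 6*k - 7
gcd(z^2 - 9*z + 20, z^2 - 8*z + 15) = z - 5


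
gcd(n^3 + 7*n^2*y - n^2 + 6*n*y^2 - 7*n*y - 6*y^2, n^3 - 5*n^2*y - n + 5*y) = n - 1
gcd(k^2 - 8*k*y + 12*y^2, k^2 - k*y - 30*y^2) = -k + 6*y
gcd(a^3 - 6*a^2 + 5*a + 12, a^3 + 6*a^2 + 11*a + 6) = a + 1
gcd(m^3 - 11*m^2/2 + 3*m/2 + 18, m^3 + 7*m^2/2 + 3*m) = m + 3/2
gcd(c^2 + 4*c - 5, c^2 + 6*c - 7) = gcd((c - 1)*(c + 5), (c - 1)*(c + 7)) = c - 1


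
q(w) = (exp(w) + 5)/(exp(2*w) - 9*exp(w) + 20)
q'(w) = (exp(w) + 5)*(-2*exp(2*w) + 9*exp(w))/(exp(2*w) - 9*exp(w) + 20)^2 + exp(w)/(exp(2*w) - 9*exp(w) + 20)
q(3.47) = 0.05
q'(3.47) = -0.07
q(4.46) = 0.01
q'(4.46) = -0.02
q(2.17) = 0.77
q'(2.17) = -2.72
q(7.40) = 0.00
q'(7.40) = -0.00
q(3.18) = 0.08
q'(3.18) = -0.12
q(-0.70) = 0.35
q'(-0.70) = 0.12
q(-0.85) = 0.33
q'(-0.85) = 0.10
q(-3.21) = 0.26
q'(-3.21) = 0.01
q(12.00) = 0.00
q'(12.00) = 0.00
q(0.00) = 0.50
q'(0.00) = 0.38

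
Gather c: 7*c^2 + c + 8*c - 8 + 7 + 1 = 7*c^2 + 9*c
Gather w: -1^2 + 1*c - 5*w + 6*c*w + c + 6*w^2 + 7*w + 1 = 2*c + 6*w^2 + w*(6*c + 2)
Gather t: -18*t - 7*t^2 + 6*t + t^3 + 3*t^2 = t^3 - 4*t^2 - 12*t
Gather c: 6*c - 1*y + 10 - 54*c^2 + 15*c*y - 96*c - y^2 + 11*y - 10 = -54*c^2 + c*(15*y - 90) - y^2 + 10*y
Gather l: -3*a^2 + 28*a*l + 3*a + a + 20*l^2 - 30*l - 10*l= -3*a^2 + 4*a + 20*l^2 + l*(28*a - 40)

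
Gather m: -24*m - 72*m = -96*m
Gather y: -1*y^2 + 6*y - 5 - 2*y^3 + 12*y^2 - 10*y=-2*y^3 + 11*y^2 - 4*y - 5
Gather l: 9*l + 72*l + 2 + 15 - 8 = 81*l + 9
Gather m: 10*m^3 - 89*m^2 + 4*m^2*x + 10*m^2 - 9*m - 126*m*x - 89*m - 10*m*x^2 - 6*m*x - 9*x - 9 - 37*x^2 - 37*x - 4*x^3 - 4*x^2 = 10*m^3 + m^2*(4*x - 79) + m*(-10*x^2 - 132*x - 98) - 4*x^3 - 41*x^2 - 46*x - 9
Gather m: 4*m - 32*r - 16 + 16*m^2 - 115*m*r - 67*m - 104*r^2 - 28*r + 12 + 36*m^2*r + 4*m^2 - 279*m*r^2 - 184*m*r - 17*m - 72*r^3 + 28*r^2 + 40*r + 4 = m^2*(36*r + 20) + m*(-279*r^2 - 299*r - 80) - 72*r^3 - 76*r^2 - 20*r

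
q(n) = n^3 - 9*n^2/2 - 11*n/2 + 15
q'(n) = 3*n^2 - 9*n - 11/2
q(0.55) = 10.78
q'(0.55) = -9.54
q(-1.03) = 14.80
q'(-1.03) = 6.95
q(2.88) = -14.28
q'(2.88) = -6.54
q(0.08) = 14.53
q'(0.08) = -6.20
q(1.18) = 3.89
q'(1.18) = -11.94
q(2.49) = -11.16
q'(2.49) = -9.31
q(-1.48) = 10.04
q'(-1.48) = 14.39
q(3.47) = -16.49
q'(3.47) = -0.61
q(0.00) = 15.00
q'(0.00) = -5.50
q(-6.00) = -330.00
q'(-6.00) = 156.50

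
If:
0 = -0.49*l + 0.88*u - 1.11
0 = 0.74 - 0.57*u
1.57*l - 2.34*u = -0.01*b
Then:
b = 293.39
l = 0.07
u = 1.30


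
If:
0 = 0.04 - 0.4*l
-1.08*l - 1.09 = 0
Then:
No Solution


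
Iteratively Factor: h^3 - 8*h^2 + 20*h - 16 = (h - 2)*(h^2 - 6*h + 8) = (h - 2)^2*(h - 4)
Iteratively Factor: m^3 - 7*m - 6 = (m - 3)*(m^2 + 3*m + 2) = (m - 3)*(m + 1)*(m + 2)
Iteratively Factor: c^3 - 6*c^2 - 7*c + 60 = (c - 5)*(c^2 - c - 12) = (c - 5)*(c + 3)*(c - 4)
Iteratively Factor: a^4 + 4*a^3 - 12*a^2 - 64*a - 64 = (a + 2)*(a^3 + 2*a^2 - 16*a - 32) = (a + 2)*(a + 4)*(a^2 - 2*a - 8) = (a - 4)*(a + 2)*(a + 4)*(a + 2)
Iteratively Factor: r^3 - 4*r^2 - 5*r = (r)*(r^2 - 4*r - 5) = r*(r - 5)*(r + 1)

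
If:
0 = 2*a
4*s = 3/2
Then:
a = 0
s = 3/8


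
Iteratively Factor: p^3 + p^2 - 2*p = (p - 1)*(p^2 + 2*p) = p*(p - 1)*(p + 2)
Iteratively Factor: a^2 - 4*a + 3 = (a - 1)*(a - 3)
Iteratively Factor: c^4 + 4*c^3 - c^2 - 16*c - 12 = (c + 3)*(c^3 + c^2 - 4*c - 4) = (c + 2)*(c + 3)*(c^2 - c - 2) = (c + 1)*(c + 2)*(c + 3)*(c - 2)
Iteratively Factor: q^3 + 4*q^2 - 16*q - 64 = (q - 4)*(q^2 + 8*q + 16) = (q - 4)*(q + 4)*(q + 4)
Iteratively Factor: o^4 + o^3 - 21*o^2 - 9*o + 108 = (o + 4)*(o^3 - 3*o^2 - 9*o + 27) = (o + 3)*(o + 4)*(o^2 - 6*o + 9) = (o - 3)*(o + 3)*(o + 4)*(o - 3)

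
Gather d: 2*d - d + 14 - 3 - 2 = d + 9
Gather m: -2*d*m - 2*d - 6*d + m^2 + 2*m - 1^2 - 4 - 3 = -8*d + m^2 + m*(2 - 2*d) - 8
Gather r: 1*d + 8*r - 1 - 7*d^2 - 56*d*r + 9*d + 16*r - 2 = -7*d^2 + 10*d + r*(24 - 56*d) - 3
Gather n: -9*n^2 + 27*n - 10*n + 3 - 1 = -9*n^2 + 17*n + 2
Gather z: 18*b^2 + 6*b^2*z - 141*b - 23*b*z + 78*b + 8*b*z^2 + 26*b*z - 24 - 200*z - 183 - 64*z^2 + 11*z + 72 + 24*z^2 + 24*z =18*b^2 - 63*b + z^2*(8*b - 40) + z*(6*b^2 + 3*b - 165) - 135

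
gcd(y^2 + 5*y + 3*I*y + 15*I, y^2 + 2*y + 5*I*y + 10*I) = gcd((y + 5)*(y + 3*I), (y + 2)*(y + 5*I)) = 1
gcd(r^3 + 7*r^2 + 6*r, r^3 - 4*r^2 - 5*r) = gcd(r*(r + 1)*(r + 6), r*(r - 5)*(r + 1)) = r^2 + r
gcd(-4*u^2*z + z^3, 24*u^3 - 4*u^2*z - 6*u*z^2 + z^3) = -4*u^2 + z^2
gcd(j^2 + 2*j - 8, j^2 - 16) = j + 4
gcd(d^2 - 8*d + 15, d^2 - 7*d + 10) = d - 5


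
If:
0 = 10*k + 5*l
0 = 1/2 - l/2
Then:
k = -1/2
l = 1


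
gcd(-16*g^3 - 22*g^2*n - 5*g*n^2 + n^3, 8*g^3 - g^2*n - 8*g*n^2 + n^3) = 8*g^2 + 7*g*n - n^2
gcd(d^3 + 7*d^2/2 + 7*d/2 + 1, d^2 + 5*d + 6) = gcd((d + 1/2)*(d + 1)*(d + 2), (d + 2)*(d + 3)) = d + 2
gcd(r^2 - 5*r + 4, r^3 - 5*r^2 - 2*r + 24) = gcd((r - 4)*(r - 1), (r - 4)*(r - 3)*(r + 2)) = r - 4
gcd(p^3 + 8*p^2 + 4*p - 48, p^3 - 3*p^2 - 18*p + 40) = p^2 + 2*p - 8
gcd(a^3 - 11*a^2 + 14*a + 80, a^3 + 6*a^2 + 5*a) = 1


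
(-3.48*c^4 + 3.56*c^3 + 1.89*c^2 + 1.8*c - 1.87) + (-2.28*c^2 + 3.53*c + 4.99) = -3.48*c^4 + 3.56*c^3 - 0.39*c^2 + 5.33*c + 3.12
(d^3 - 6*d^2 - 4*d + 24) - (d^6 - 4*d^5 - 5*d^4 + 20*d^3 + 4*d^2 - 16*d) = -d^6 + 4*d^5 + 5*d^4 - 19*d^3 - 10*d^2 + 12*d + 24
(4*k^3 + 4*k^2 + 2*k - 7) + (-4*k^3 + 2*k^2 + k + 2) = 6*k^2 + 3*k - 5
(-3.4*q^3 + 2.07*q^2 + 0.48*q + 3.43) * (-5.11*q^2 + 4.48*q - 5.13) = 17.374*q^5 - 25.8097*q^4 + 24.2628*q^3 - 25.996*q^2 + 12.904*q - 17.5959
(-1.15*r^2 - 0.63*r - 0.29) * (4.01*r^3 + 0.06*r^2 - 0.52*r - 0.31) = -4.6115*r^5 - 2.5953*r^4 - 0.6027*r^3 + 0.6667*r^2 + 0.3461*r + 0.0899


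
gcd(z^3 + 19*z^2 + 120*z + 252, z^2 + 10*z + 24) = z + 6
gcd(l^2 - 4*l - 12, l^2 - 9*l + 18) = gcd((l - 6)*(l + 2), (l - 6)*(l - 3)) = l - 6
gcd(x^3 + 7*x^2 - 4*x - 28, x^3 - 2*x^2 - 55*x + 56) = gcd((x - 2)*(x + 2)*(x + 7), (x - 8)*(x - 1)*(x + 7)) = x + 7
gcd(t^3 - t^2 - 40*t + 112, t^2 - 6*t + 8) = t - 4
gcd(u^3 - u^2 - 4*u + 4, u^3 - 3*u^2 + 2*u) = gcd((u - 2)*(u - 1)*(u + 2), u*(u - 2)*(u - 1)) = u^2 - 3*u + 2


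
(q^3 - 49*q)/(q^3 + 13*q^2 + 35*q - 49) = q*(q - 7)/(q^2 + 6*q - 7)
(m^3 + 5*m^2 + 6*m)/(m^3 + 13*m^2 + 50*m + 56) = m*(m + 3)/(m^2 + 11*m + 28)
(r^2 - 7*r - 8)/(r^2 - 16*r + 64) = (r + 1)/(r - 8)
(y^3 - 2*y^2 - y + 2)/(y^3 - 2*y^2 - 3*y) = (y^2 - 3*y + 2)/(y*(y - 3))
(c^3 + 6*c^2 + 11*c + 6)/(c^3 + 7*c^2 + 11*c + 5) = (c^2 + 5*c + 6)/(c^2 + 6*c + 5)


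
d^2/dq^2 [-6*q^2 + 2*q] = -12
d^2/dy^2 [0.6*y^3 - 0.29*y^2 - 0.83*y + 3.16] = 3.6*y - 0.58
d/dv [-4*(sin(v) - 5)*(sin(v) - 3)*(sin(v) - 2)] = 4*(-3*sin(v)^2 + 20*sin(v) - 31)*cos(v)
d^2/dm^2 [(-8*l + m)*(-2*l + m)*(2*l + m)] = -16*l + 6*m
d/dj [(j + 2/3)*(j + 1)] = 2*j + 5/3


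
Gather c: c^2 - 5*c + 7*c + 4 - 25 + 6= c^2 + 2*c - 15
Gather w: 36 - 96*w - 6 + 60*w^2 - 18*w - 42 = 60*w^2 - 114*w - 12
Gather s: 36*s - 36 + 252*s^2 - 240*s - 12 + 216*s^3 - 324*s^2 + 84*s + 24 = 216*s^3 - 72*s^2 - 120*s - 24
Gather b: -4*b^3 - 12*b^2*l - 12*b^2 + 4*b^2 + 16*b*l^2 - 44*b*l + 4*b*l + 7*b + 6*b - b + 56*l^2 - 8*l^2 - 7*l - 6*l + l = -4*b^3 + b^2*(-12*l - 8) + b*(16*l^2 - 40*l + 12) + 48*l^2 - 12*l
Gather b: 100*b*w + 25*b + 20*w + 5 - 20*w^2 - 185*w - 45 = b*(100*w + 25) - 20*w^2 - 165*w - 40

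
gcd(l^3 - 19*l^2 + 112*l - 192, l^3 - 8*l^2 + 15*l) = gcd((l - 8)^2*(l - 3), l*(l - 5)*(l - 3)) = l - 3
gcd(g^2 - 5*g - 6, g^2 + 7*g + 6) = g + 1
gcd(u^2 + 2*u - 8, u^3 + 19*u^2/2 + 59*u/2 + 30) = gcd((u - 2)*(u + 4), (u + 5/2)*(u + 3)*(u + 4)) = u + 4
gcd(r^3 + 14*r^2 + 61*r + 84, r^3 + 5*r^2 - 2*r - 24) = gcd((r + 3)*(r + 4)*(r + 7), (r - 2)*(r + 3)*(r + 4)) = r^2 + 7*r + 12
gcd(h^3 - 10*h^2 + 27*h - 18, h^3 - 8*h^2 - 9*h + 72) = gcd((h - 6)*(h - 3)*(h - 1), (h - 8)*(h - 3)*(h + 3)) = h - 3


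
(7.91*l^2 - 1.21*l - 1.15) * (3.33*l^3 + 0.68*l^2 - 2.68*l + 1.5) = 26.3403*l^5 + 1.3495*l^4 - 25.8511*l^3 + 14.3258*l^2 + 1.267*l - 1.725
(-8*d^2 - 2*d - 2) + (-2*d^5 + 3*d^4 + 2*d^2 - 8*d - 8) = -2*d^5 + 3*d^4 - 6*d^2 - 10*d - 10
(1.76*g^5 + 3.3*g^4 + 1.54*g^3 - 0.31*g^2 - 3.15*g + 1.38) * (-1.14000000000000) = -2.0064*g^5 - 3.762*g^4 - 1.7556*g^3 + 0.3534*g^2 + 3.591*g - 1.5732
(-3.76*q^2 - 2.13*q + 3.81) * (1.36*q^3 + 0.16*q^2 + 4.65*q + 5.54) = -5.1136*q^5 - 3.4984*q^4 - 12.6432*q^3 - 30.1253*q^2 + 5.9163*q + 21.1074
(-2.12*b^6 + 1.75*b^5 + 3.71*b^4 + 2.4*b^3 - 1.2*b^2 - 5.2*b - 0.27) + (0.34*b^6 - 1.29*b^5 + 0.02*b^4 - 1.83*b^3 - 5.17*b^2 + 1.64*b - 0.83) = -1.78*b^6 + 0.46*b^5 + 3.73*b^4 + 0.57*b^3 - 6.37*b^2 - 3.56*b - 1.1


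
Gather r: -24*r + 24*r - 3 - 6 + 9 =0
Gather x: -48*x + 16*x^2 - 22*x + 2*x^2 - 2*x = 18*x^2 - 72*x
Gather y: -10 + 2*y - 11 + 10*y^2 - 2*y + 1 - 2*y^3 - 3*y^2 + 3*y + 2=-2*y^3 + 7*y^2 + 3*y - 18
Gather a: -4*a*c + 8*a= a*(8 - 4*c)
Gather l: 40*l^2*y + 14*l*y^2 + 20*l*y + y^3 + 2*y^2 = 40*l^2*y + l*(14*y^2 + 20*y) + y^3 + 2*y^2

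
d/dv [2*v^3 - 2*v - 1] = 6*v^2 - 2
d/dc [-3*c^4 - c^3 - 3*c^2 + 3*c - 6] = -12*c^3 - 3*c^2 - 6*c + 3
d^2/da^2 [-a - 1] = 0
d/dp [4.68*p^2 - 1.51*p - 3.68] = 9.36*p - 1.51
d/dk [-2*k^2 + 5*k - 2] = 5 - 4*k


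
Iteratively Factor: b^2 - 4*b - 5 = (b - 5)*(b + 1)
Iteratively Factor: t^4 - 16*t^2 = (t + 4)*(t^3 - 4*t^2) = (t - 4)*(t + 4)*(t^2) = t*(t - 4)*(t + 4)*(t)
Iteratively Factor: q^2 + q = (q + 1)*(q)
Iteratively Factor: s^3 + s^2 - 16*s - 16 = (s + 4)*(s^2 - 3*s - 4) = (s - 4)*(s + 4)*(s + 1)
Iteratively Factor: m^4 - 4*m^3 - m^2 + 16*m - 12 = (m + 2)*(m^3 - 6*m^2 + 11*m - 6) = (m - 2)*(m + 2)*(m^2 - 4*m + 3) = (m - 2)*(m - 1)*(m + 2)*(m - 3)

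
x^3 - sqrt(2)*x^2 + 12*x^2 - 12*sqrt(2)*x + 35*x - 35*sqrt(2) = (x + 5)*(x + 7)*(x - sqrt(2))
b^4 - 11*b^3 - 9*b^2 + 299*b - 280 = (b - 8)*(b - 7)*(b - 1)*(b + 5)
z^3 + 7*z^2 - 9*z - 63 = (z - 3)*(z + 3)*(z + 7)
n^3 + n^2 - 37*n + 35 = (n - 5)*(n - 1)*(n + 7)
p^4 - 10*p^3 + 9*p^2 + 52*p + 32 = (p - 8)*(p - 4)*(p + 1)^2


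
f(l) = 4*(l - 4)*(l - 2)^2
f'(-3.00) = 380.00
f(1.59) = -1.62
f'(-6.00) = 896.00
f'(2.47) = -4.87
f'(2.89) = -4.73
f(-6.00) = -2560.00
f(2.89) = -3.52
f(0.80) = -18.43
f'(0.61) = 45.43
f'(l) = 4*(l - 4)*(2*l - 4) + 4*(l - 2)^2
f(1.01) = -11.72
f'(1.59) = 8.58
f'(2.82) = -5.05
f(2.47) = -1.35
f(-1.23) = -218.26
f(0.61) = -26.20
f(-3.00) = -700.00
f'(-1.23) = 176.87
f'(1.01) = 27.60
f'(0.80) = 36.48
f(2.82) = -3.17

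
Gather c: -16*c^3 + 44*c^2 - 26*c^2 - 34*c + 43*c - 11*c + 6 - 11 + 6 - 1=-16*c^3 + 18*c^2 - 2*c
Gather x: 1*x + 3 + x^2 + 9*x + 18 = x^2 + 10*x + 21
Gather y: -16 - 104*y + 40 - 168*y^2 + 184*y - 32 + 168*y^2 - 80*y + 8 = 0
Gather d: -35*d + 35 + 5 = 40 - 35*d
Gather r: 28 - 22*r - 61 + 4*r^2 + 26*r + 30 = 4*r^2 + 4*r - 3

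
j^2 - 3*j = j*(j - 3)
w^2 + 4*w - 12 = (w - 2)*(w + 6)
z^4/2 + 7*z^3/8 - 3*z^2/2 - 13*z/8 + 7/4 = (z/2 + 1)*(z - 1)^2*(z + 7/4)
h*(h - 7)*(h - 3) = h^3 - 10*h^2 + 21*h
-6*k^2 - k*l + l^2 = (-3*k + l)*(2*k + l)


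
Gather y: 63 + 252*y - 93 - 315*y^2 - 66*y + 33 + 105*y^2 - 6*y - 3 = -210*y^2 + 180*y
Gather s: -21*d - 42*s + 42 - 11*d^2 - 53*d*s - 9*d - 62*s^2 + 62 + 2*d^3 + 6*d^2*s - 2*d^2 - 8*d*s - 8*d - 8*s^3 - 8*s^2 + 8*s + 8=2*d^3 - 13*d^2 - 38*d - 8*s^3 - 70*s^2 + s*(6*d^2 - 61*d - 34) + 112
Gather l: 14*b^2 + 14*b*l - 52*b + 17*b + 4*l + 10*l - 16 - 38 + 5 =14*b^2 - 35*b + l*(14*b + 14) - 49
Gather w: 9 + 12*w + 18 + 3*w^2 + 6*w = 3*w^2 + 18*w + 27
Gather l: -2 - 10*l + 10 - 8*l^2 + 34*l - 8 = -8*l^2 + 24*l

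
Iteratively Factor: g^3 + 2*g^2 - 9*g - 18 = (g - 3)*(g^2 + 5*g + 6) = (g - 3)*(g + 2)*(g + 3)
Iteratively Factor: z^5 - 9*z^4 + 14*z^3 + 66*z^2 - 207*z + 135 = (z + 3)*(z^4 - 12*z^3 + 50*z^2 - 84*z + 45) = (z - 3)*(z + 3)*(z^3 - 9*z^2 + 23*z - 15) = (z - 3)*(z - 1)*(z + 3)*(z^2 - 8*z + 15) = (z - 5)*(z - 3)*(z - 1)*(z + 3)*(z - 3)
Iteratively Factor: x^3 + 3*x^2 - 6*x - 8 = (x - 2)*(x^2 + 5*x + 4) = (x - 2)*(x + 1)*(x + 4)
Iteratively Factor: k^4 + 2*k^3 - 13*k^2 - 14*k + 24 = (k - 3)*(k^3 + 5*k^2 + 2*k - 8) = (k - 3)*(k + 4)*(k^2 + k - 2) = (k - 3)*(k + 2)*(k + 4)*(k - 1)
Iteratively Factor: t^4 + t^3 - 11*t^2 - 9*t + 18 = (t + 3)*(t^3 - 2*t^2 - 5*t + 6) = (t + 2)*(t + 3)*(t^2 - 4*t + 3) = (t - 3)*(t + 2)*(t + 3)*(t - 1)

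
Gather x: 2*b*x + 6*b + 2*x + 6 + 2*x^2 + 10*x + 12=6*b + 2*x^2 + x*(2*b + 12) + 18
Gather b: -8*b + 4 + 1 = 5 - 8*b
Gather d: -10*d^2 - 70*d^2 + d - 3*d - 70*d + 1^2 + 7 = -80*d^2 - 72*d + 8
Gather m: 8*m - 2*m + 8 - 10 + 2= 6*m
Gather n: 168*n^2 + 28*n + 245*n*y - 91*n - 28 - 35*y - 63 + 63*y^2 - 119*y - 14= 168*n^2 + n*(245*y - 63) + 63*y^2 - 154*y - 105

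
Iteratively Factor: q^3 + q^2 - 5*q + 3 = (q - 1)*(q^2 + 2*q - 3) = (q - 1)*(q + 3)*(q - 1)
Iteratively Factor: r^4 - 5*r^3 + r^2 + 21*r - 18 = (r - 3)*(r^3 - 2*r^2 - 5*r + 6) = (r - 3)*(r - 1)*(r^2 - r - 6) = (r - 3)*(r - 1)*(r + 2)*(r - 3)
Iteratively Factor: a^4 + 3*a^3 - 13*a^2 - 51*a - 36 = (a + 3)*(a^3 - 13*a - 12) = (a + 1)*(a + 3)*(a^2 - a - 12) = (a + 1)*(a + 3)^2*(a - 4)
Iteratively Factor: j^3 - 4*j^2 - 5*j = (j + 1)*(j^2 - 5*j) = j*(j + 1)*(j - 5)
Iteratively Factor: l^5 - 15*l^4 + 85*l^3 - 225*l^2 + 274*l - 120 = (l - 4)*(l^4 - 11*l^3 + 41*l^2 - 61*l + 30) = (l - 4)*(l - 3)*(l^3 - 8*l^2 + 17*l - 10) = (l - 4)*(l - 3)*(l - 2)*(l^2 - 6*l + 5) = (l - 4)*(l - 3)*(l - 2)*(l - 1)*(l - 5)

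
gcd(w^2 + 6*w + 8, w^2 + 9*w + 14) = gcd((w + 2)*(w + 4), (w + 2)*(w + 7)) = w + 2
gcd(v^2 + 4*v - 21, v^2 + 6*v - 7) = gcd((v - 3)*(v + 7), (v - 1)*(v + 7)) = v + 7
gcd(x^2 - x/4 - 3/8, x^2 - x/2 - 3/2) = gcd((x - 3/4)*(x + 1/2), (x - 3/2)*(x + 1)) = 1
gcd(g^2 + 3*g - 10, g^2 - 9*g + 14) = g - 2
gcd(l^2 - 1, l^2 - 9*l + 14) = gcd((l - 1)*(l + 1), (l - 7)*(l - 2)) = 1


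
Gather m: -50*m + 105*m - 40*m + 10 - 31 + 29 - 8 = 15*m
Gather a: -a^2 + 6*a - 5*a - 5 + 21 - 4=-a^2 + a + 12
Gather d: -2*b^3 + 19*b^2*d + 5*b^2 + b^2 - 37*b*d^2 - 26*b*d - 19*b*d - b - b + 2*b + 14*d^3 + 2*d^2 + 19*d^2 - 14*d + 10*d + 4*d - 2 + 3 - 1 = -2*b^3 + 6*b^2 + 14*d^3 + d^2*(21 - 37*b) + d*(19*b^2 - 45*b)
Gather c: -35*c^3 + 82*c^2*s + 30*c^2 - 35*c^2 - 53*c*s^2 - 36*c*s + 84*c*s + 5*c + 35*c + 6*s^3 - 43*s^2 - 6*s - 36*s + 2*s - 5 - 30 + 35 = -35*c^3 + c^2*(82*s - 5) + c*(-53*s^2 + 48*s + 40) + 6*s^3 - 43*s^2 - 40*s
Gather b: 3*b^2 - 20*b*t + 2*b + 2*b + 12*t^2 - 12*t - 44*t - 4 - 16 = 3*b^2 + b*(4 - 20*t) + 12*t^2 - 56*t - 20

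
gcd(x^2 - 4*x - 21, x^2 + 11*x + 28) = 1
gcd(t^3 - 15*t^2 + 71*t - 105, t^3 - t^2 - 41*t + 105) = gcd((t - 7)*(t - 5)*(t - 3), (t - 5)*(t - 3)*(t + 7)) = t^2 - 8*t + 15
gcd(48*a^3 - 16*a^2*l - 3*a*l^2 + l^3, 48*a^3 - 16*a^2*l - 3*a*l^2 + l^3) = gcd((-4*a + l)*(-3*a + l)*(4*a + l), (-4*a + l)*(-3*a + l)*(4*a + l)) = 48*a^3 - 16*a^2*l - 3*a*l^2 + l^3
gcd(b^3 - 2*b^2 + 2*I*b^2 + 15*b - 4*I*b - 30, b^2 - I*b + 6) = b - 3*I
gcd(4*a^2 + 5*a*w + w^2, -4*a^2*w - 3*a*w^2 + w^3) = a + w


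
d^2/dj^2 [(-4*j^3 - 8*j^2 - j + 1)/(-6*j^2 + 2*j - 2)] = (25*j^3 - 111*j^2 + 12*j + 11)/(27*j^6 - 27*j^5 + 36*j^4 - 19*j^3 + 12*j^2 - 3*j + 1)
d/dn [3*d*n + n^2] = 3*d + 2*n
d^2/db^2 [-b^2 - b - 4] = -2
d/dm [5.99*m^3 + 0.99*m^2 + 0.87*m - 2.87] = 17.97*m^2 + 1.98*m + 0.87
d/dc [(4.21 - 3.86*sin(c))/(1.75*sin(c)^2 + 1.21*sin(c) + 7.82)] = (6.755*sin(c)^2 - 14.735*sin(c) - 35.2793)*cos(c)/(3.0625*sin(c)^4 + 4.235*sin(c)^3 + 28.8341*sin(c)^2 + 18.9244*sin(c) + 61.1524)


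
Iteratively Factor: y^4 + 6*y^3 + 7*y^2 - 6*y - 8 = (y + 4)*(y^3 + 2*y^2 - y - 2) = (y - 1)*(y + 4)*(y^2 + 3*y + 2) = (y - 1)*(y + 2)*(y + 4)*(y + 1)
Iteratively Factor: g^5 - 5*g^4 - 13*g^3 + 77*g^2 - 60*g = (g - 5)*(g^4 - 13*g^2 + 12*g) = (g - 5)*(g - 1)*(g^3 + g^2 - 12*g) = g*(g - 5)*(g - 1)*(g^2 + g - 12) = g*(g - 5)*(g - 1)*(g + 4)*(g - 3)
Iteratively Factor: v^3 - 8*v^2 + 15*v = (v - 5)*(v^2 - 3*v) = v*(v - 5)*(v - 3)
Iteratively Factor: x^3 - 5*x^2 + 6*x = (x)*(x^2 - 5*x + 6) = x*(x - 2)*(x - 3)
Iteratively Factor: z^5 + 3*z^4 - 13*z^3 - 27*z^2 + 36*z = (z + 3)*(z^4 - 13*z^2 + 12*z) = (z - 1)*(z + 3)*(z^3 + z^2 - 12*z) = (z - 1)*(z + 3)*(z + 4)*(z^2 - 3*z) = z*(z - 1)*(z + 3)*(z + 4)*(z - 3)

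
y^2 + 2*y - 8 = (y - 2)*(y + 4)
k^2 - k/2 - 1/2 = (k - 1)*(k + 1/2)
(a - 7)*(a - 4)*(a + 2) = a^3 - 9*a^2 + 6*a + 56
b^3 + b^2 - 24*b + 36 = (b - 3)*(b - 2)*(b + 6)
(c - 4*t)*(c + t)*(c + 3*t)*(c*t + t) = c^4*t + c^3*t - 13*c^2*t^3 - 12*c*t^4 - 13*c*t^3 - 12*t^4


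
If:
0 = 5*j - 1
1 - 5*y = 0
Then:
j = 1/5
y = 1/5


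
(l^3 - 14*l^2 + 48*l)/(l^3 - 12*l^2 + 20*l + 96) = l/(l + 2)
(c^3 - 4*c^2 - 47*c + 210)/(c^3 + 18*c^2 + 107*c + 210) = (c^2 - 11*c + 30)/(c^2 + 11*c + 30)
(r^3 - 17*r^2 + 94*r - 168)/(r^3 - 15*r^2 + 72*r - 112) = (r - 6)/(r - 4)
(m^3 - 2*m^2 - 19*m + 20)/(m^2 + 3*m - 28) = (m^3 - 2*m^2 - 19*m + 20)/(m^2 + 3*m - 28)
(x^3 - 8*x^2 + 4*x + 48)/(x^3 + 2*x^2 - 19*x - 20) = (x^2 - 4*x - 12)/(x^2 + 6*x + 5)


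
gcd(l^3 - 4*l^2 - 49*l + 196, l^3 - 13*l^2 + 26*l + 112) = l - 7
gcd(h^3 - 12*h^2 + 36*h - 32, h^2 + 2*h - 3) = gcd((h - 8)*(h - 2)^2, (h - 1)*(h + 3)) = 1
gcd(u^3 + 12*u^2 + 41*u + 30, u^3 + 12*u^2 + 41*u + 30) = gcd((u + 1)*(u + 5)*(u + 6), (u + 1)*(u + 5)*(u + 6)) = u^3 + 12*u^2 + 41*u + 30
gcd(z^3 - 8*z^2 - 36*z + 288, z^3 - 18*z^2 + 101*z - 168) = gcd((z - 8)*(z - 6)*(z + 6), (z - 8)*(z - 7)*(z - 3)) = z - 8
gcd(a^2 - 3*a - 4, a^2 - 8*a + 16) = a - 4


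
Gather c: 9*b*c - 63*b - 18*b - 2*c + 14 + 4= -81*b + c*(9*b - 2) + 18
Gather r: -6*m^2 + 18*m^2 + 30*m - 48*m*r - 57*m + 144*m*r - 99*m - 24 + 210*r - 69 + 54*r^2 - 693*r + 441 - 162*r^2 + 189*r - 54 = 12*m^2 - 126*m - 108*r^2 + r*(96*m - 294) + 294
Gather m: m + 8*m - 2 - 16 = 9*m - 18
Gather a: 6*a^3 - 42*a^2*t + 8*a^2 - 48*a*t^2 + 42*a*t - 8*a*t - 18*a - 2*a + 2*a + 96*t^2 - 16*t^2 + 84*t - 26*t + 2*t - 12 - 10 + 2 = 6*a^3 + a^2*(8 - 42*t) + a*(-48*t^2 + 34*t - 18) + 80*t^2 + 60*t - 20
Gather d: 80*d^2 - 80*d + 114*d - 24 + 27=80*d^2 + 34*d + 3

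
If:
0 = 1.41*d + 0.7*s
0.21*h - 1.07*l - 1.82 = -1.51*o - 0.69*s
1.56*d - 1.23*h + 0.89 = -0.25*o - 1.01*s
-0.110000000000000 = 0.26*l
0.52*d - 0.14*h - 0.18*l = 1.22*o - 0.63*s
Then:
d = -0.53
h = 0.99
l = -0.42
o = 0.28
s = 1.08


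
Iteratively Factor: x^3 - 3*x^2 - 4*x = (x)*(x^2 - 3*x - 4) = x*(x - 4)*(x + 1)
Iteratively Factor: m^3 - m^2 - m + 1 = (m - 1)*(m^2 - 1) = (m - 1)^2*(m + 1)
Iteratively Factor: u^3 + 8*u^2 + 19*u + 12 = (u + 4)*(u^2 + 4*u + 3) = (u + 3)*(u + 4)*(u + 1)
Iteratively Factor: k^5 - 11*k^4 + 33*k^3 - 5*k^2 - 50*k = (k)*(k^4 - 11*k^3 + 33*k^2 - 5*k - 50) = k*(k - 2)*(k^3 - 9*k^2 + 15*k + 25) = k*(k - 5)*(k - 2)*(k^2 - 4*k - 5) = k*(k - 5)^2*(k - 2)*(k + 1)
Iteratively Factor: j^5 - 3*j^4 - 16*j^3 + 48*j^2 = (j)*(j^4 - 3*j^3 - 16*j^2 + 48*j) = j^2*(j^3 - 3*j^2 - 16*j + 48) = j^2*(j - 3)*(j^2 - 16) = j^2*(j - 3)*(j + 4)*(j - 4)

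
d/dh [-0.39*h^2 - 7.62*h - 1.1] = -0.78*h - 7.62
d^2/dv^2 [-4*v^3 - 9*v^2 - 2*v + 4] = -24*v - 18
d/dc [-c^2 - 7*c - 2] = -2*c - 7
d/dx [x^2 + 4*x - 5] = 2*x + 4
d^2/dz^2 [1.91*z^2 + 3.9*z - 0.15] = 3.82000000000000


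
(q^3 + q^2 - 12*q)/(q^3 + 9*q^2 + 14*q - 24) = q*(q - 3)/(q^2 + 5*q - 6)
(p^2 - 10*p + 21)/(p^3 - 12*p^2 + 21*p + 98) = (p - 3)/(p^2 - 5*p - 14)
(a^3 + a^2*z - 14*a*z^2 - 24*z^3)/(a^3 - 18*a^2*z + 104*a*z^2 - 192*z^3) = (a^2 + 5*a*z + 6*z^2)/(a^2 - 14*a*z + 48*z^2)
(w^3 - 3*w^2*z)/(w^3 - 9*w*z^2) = w/(w + 3*z)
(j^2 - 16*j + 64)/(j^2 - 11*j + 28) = (j^2 - 16*j + 64)/(j^2 - 11*j + 28)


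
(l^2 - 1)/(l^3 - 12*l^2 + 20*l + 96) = (l^2 - 1)/(l^3 - 12*l^2 + 20*l + 96)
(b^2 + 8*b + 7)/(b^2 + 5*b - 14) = (b + 1)/(b - 2)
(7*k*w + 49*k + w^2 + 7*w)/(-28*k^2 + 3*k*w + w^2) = (w + 7)/(-4*k + w)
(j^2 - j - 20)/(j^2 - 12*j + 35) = (j + 4)/(j - 7)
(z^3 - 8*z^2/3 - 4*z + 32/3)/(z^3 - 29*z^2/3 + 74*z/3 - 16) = (z^2 - 4)/(z^2 - 7*z + 6)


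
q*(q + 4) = q^2 + 4*q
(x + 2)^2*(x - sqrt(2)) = x^3 - sqrt(2)*x^2 + 4*x^2 - 4*sqrt(2)*x + 4*x - 4*sqrt(2)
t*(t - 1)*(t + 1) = t^3 - t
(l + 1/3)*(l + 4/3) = l^2 + 5*l/3 + 4/9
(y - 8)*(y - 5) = y^2 - 13*y + 40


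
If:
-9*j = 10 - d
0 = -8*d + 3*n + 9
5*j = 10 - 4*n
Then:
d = 248/101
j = -254/303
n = 1075/303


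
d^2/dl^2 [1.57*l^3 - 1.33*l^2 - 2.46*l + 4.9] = 9.42*l - 2.66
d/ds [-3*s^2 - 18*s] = -6*s - 18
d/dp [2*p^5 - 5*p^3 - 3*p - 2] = 10*p^4 - 15*p^2 - 3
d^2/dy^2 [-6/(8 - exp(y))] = 6*(exp(y) + 8)*exp(y)/(exp(y) - 8)^3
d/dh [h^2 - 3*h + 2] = 2*h - 3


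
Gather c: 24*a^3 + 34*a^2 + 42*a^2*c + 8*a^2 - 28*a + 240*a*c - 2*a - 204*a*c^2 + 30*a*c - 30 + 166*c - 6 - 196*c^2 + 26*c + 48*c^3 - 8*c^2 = 24*a^3 + 42*a^2 - 30*a + 48*c^3 + c^2*(-204*a - 204) + c*(42*a^2 + 270*a + 192) - 36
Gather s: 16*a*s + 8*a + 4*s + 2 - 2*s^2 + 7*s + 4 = 8*a - 2*s^2 + s*(16*a + 11) + 6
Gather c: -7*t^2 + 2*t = -7*t^2 + 2*t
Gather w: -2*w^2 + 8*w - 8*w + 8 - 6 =2 - 2*w^2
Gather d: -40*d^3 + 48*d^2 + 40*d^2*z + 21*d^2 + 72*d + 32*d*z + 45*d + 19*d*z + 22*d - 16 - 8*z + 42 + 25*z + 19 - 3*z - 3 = -40*d^3 + d^2*(40*z + 69) + d*(51*z + 139) + 14*z + 42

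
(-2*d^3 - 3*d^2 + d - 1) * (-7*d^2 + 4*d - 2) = 14*d^5 + 13*d^4 - 15*d^3 + 17*d^2 - 6*d + 2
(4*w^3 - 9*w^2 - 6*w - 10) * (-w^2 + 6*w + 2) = -4*w^5 + 33*w^4 - 40*w^3 - 44*w^2 - 72*w - 20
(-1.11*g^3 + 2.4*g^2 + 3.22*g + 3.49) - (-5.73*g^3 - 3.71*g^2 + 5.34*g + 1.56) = 4.62*g^3 + 6.11*g^2 - 2.12*g + 1.93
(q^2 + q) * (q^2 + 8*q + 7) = q^4 + 9*q^3 + 15*q^2 + 7*q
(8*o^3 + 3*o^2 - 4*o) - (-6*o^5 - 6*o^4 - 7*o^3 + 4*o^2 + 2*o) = 6*o^5 + 6*o^4 + 15*o^3 - o^2 - 6*o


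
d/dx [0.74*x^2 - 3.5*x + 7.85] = 1.48*x - 3.5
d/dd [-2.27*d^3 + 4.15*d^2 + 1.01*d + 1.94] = -6.81*d^2 + 8.3*d + 1.01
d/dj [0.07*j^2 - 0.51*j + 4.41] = 0.14*j - 0.51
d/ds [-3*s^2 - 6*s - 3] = -6*s - 6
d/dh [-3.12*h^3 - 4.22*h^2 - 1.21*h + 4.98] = -9.36*h^2 - 8.44*h - 1.21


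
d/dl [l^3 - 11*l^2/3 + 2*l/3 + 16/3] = 3*l^2 - 22*l/3 + 2/3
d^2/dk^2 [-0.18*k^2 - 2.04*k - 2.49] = -0.360000000000000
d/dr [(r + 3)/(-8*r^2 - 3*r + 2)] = (-8*r^2 - 3*r + (r + 3)*(16*r + 3) + 2)/(8*r^2 + 3*r - 2)^2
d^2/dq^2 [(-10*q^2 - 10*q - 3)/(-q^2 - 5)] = 2*(10*q^3 - 141*q^2 - 150*q + 235)/(q^6 + 15*q^4 + 75*q^2 + 125)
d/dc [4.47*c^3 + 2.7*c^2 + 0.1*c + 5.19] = 13.41*c^2 + 5.4*c + 0.1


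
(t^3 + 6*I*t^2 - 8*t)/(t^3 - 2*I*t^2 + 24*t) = (t + 2*I)/(t - 6*I)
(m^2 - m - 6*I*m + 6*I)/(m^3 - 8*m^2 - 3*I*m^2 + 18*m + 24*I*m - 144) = (m - 1)/(m^2 + m*(-8 + 3*I) - 24*I)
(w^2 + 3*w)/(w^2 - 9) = w/(w - 3)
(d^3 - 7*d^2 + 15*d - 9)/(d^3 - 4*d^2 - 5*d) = (-d^3 + 7*d^2 - 15*d + 9)/(d*(-d^2 + 4*d + 5))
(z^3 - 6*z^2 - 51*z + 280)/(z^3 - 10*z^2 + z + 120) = (z + 7)/(z + 3)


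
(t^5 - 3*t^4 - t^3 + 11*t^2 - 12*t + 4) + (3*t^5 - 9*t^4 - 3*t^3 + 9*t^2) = 4*t^5 - 12*t^4 - 4*t^3 + 20*t^2 - 12*t + 4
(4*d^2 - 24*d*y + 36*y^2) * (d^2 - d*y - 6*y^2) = 4*d^4 - 28*d^3*y + 36*d^2*y^2 + 108*d*y^3 - 216*y^4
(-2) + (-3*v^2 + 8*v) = -3*v^2 + 8*v - 2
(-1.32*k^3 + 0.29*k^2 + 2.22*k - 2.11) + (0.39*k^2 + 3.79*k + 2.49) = -1.32*k^3 + 0.68*k^2 + 6.01*k + 0.38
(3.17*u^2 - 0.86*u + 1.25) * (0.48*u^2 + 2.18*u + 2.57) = 1.5216*u^4 + 6.4978*u^3 + 6.8721*u^2 + 0.5148*u + 3.2125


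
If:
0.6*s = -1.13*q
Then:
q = -0.530973451327434*s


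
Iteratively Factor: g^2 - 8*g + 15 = (g - 5)*(g - 3)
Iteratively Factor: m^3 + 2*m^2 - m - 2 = (m - 1)*(m^2 + 3*m + 2) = (m - 1)*(m + 1)*(m + 2)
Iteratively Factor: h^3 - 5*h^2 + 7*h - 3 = (h - 3)*(h^2 - 2*h + 1) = (h - 3)*(h - 1)*(h - 1)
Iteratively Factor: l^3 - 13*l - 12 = (l - 4)*(l^2 + 4*l + 3) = (l - 4)*(l + 3)*(l + 1)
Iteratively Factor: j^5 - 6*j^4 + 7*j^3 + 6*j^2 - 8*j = (j)*(j^4 - 6*j^3 + 7*j^2 + 6*j - 8) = j*(j - 2)*(j^3 - 4*j^2 - j + 4) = j*(j - 4)*(j - 2)*(j^2 - 1) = j*(j - 4)*(j - 2)*(j + 1)*(j - 1)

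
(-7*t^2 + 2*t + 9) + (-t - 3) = -7*t^2 + t + 6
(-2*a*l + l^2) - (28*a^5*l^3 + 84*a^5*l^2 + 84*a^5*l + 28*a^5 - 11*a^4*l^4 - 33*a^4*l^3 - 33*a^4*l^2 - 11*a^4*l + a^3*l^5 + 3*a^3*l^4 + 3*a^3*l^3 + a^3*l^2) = -28*a^5*l^3 - 84*a^5*l^2 - 84*a^5*l - 28*a^5 + 11*a^4*l^4 + 33*a^4*l^3 + 33*a^4*l^2 + 11*a^4*l - a^3*l^5 - 3*a^3*l^4 - 3*a^3*l^3 - a^3*l^2 - 2*a*l + l^2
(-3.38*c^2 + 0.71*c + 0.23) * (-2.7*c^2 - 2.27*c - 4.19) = 9.126*c^4 + 5.7556*c^3 + 11.9295*c^2 - 3.497*c - 0.9637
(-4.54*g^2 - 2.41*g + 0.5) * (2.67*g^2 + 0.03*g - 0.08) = -12.1218*g^4 - 6.5709*g^3 + 1.6259*g^2 + 0.2078*g - 0.04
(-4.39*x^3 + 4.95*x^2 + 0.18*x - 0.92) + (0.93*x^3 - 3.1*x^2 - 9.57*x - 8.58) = -3.46*x^3 + 1.85*x^2 - 9.39*x - 9.5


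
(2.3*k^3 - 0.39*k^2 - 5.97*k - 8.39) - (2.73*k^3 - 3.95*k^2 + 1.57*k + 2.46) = -0.43*k^3 + 3.56*k^2 - 7.54*k - 10.85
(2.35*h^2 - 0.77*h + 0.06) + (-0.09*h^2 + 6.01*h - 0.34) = 2.26*h^2 + 5.24*h - 0.28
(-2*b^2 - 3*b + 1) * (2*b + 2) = -4*b^3 - 10*b^2 - 4*b + 2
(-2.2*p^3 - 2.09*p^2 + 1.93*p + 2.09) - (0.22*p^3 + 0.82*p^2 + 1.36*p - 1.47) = -2.42*p^3 - 2.91*p^2 + 0.57*p + 3.56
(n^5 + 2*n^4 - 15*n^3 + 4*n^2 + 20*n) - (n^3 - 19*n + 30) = n^5 + 2*n^4 - 16*n^3 + 4*n^2 + 39*n - 30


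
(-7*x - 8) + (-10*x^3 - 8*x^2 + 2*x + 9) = -10*x^3 - 8*x^2 - 5*x + 1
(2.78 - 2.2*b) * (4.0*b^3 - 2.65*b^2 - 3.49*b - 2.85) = -8.8*b^4 + 16.95*b^3 + 0.311000000000002*b^2 - 3.4322*b - 7.923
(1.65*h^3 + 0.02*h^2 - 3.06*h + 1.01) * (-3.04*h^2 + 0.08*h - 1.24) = -5.016*h^5 + 0.0712*h^4 + 7.258*h^3 - 3.34*h^2 + 3.8752*h - 1.2524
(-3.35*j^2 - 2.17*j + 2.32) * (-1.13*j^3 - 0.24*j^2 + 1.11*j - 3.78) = 3.7855*j^5 + 3.2561*j^4 - 5.8193*j^3 + 9.6975*j^2 + 10.7778*j - 8.7696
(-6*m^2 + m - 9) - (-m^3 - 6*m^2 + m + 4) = m^3 - 13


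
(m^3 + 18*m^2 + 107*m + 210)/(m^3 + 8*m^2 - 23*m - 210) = (m + 5)/(m - 5)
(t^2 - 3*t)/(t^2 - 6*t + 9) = t/(t - 3)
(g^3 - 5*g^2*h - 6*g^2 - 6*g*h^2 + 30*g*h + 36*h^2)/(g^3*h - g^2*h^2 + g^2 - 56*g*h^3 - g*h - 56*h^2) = (-g^3 + 5*g^2*h + 6*g^2 + 6*g*h^2 - 30*g*h - 36*h^2)/(-g^3*h + g^2*h^2 - g^2 + 56*g*h^3 + g*h + 56*h^2)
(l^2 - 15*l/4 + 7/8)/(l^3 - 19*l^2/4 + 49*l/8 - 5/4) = (2*l - 7)/(2*l^2 - 9*l + 10)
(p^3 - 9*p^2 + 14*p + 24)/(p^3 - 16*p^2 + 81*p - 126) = (p^2 - 3*p - 4)/(p^2 - 10*p + 21)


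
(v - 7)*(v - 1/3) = v^2 - 22*v/3 + 7/3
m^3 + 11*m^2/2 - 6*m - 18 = (m - 2)*(m + 3/2)*(m + 6)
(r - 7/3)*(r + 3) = r^2 + 2*r/3 - 7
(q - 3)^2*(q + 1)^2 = q^4 - 4*q^3 - 2*q^2 + 12*q + 9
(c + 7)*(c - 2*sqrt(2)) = c^2 - 2*sqrt(2)*c + 7*c - 14*sqrt(2)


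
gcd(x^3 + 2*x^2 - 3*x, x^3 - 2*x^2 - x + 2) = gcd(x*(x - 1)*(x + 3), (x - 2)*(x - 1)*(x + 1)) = x - 1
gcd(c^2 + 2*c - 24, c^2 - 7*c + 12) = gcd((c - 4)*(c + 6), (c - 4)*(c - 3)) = c - 4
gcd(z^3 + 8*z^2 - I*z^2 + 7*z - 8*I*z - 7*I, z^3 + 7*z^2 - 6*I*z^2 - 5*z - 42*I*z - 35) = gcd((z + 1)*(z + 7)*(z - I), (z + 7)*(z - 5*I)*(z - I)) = z^2 + z*(7 - I) - 7*I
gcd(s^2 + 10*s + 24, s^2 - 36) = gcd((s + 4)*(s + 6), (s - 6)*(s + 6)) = s + 6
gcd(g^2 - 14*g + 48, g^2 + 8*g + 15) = 1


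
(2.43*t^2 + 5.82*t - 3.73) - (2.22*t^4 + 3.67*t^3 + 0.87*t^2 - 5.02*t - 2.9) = -2.22*t^4 - 3.67*t^3 + 1.56*t^2 + 10.84*t - 0.83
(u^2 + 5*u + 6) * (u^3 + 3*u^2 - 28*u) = u^5 + 8*u^4 - 7*u^3 - 122*u^2 - 168*u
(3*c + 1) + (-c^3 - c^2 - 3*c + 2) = -c^3 - c^2 + 3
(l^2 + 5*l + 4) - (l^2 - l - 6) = 6*l + 10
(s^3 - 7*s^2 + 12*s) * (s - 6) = s^4 - 13*s^3 + 54*s^2 - 72*s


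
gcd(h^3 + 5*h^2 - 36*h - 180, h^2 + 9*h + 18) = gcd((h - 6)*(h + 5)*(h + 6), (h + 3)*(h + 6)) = h + 6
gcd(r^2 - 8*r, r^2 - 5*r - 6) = 1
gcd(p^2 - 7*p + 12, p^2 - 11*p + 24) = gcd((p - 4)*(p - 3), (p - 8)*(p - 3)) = p - 3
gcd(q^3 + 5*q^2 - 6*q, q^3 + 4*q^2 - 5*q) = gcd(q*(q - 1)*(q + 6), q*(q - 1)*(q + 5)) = q^2 - q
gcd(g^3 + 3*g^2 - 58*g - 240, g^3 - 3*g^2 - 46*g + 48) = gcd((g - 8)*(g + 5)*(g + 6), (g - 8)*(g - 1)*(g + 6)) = g^2 - 2*g - 48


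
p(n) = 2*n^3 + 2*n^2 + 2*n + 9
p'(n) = 6*n^2 + 4*n + 2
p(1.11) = 16.42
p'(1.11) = 13.83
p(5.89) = 498.84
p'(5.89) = 233.71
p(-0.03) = 8.94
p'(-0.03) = 1.89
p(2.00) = 37.00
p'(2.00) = 34.00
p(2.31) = 48.94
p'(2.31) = 43.26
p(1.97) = 35.99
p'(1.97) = 33.17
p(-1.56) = 3.15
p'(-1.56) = 10.36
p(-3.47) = -57.42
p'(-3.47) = 60.37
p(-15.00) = -6321.00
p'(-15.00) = 1292.00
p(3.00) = 87.00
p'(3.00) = 68.00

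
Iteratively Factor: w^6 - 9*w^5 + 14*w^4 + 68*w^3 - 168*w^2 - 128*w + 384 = (w + 2)*(w^5 - 11*w^4 + 36*w^3 - 4*w^2 - 160*w + 192) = (w - 4)*(w + 2)*(w^4 - 7*w^3 + 8*w^2 + 28*w - 48) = (w - 4)^2*(w + 2)*(w^3 - 3*w^2 - 4*w + 12) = (w - 4)^2*(w - 2)*(w + 2)*(w^2 - w - 6) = (w - 4)^2*(w - 2)*(w + 2)^2*(w - 3)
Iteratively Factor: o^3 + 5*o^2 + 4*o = (o + 4)*(o^2 + o) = o*(o + 4)*(o + 1)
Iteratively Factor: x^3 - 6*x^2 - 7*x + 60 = (x + 3)*(x^2 - 9*x + 20) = (x - 5)*(x + 3)*(x - 4)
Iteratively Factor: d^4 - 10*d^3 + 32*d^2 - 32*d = (d)*(d^3 - 10*d^2 + 32*d - 32) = d*(d - 4)*(d^2 - 6*d + 8) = d*(d - 4)^2*(d - 2)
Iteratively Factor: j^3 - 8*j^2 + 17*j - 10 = (j - 2)*(j^2 - 6*j + 5) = (j - 2)*(j - 1)*(j - 5)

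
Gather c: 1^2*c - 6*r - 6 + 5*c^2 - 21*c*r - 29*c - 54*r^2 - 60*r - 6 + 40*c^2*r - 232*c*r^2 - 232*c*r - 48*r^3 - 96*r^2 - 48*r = c^2*(40*r + 5) + c*(-232*r^2 - 253*r - 28) - 48*r^3 - 150*r^2 - 114*r - 12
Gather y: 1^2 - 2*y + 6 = 7 - 2*y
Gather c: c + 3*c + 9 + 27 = 4*c + 36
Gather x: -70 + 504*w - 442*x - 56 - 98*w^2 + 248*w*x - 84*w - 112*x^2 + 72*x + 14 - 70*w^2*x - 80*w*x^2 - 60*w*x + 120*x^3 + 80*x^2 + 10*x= -98*w^2 + 420*w + 120*x^3 + x^2*(-80*w - 32) + x*(-70*w^2 + 188*w - 360) - 112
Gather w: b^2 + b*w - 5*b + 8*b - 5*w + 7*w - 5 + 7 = b^2 + 3*b + w*(b + 2) + 2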